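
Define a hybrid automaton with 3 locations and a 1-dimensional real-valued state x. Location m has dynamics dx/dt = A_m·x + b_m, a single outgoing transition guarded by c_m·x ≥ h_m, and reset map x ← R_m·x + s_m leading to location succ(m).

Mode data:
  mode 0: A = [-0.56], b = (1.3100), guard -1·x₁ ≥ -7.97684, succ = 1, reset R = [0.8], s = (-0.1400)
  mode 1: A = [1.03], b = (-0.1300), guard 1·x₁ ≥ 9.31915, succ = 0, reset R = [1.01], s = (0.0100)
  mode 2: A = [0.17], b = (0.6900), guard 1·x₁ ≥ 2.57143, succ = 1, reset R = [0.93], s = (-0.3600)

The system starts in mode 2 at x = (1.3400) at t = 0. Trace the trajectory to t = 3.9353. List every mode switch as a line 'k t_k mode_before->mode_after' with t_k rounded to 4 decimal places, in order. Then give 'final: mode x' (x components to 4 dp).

Mode 2: guard c·x = 2.5714 hit at Δt = 1.2086 (t = 1.2086), x⁻ = (2.5714) → reset → x⁺ = (2.0314), jump to mode 1
Mode 1: guard c·x = 9.3192 hit at Δt = 1.5280 (t = 2.7366), x⁻ = (9.3191) → reset → x⁺ = (9.4223), jump to mode 0
Mode 0: guard c·x = -7.9768 hit at Δt = 0.4076 (t = 3.1442), x⁻ = (7.9768) → reset → x⁺ = (6.2415), jump to mode 1
Mode 1: guard c·x = 9.3192 hit at Δt = 0.3958 (t = 3.5400), x⁻ = (9.3191) → reset → x⁺ = (9.4223), jump to mode 0
Mode 0: flow for 0.3953 to horizon, guard not reached → x = (8.0157)

1 1.2086 2->1
2 2.7366 1->0
3 3.1442 0->1
4 3.5400 1->0
final: 0 8.0157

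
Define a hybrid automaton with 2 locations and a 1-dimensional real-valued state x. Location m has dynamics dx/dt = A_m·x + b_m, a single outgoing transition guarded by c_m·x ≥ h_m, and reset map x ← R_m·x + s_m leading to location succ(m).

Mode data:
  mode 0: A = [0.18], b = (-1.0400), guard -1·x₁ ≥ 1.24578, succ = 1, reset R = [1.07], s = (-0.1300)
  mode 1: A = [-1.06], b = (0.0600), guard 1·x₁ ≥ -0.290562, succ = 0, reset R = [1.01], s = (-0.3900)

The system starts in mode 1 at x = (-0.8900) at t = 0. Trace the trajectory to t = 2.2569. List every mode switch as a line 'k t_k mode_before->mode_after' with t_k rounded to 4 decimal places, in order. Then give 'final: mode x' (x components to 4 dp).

Mode 1: guard c·x = -0.2906 hit at Δt = 0.9463 (t = 0.9463), x⁻ = (-0.2906) → reset → x⁺ = (-0.6835), jump to mode 0
Mode 0: guard c·x = 1.2458 hit at Δt = 0.4636 (t = 1.4099), x⁻ = (-1.2458) → reset → x⁺ = (-1.4630), jump to mode 1
Mode 1: flow for 0.8470 to horizon, guard not reached → x = (-0.5626)

1 0.9463 1->0
2 1.4099 0->1
final: 1 -0.5626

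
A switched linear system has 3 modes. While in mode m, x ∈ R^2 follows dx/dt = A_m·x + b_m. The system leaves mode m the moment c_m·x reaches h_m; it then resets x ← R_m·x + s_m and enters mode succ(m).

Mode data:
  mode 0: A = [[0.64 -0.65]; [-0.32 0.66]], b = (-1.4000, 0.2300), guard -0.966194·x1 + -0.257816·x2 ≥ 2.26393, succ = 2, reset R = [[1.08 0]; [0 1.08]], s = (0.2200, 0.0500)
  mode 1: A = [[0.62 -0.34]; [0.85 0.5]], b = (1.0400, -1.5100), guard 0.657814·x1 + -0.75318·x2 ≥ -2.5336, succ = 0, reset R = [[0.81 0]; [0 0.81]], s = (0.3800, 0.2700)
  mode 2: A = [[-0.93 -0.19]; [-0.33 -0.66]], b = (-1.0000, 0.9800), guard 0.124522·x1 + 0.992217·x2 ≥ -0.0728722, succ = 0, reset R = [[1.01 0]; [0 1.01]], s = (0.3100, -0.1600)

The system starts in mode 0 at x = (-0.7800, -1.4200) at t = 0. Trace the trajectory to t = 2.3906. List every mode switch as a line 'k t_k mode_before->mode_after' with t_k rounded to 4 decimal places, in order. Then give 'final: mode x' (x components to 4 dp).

Mode 0: guard c·x = 2.2639 hit at Δt = 0.9239 (t = 0.9239), x⁻ = (-1.8580, -1.8183) → reset → x⁺ = (-1.7866, -1.9137), jump to mode 2
Mode 2: guard c·x = -0.0729 hit at Δt = 1.0085 (t = 1.9324), x⁻ = (-1.2742, 0.0865) → reset → x⁺ = (-0.9770, -0.0727), jump to mode 0
Mode 0: flow for 0.4582 to horizon, guard not reached → x = (-2.0799, 0.2756)

1 0.9239 0->2
2 1.9324 2->0
final: 0 -2.0799 0.2756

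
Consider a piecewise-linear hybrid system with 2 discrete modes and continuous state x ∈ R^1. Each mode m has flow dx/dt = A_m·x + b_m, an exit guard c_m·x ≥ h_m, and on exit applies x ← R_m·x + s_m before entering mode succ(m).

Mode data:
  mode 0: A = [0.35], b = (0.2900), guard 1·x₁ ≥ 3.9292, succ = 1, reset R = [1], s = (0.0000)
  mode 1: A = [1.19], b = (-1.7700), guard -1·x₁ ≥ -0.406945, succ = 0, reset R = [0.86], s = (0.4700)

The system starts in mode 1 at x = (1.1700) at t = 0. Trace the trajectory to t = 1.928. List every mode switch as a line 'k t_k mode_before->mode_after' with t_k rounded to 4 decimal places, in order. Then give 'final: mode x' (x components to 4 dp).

1 1.0294 1->0
final: 0 1.4293

Mode 1: guard c·x = -0.4069 hit at Δt = 1.0294 (t = 1.0294), x⁻ = (0.4069) → reset → x⁺ = (0.8200), jump to mode 0
Mode 0: flow for 0.8986 to horizon, guard not reached → x = (1.4293)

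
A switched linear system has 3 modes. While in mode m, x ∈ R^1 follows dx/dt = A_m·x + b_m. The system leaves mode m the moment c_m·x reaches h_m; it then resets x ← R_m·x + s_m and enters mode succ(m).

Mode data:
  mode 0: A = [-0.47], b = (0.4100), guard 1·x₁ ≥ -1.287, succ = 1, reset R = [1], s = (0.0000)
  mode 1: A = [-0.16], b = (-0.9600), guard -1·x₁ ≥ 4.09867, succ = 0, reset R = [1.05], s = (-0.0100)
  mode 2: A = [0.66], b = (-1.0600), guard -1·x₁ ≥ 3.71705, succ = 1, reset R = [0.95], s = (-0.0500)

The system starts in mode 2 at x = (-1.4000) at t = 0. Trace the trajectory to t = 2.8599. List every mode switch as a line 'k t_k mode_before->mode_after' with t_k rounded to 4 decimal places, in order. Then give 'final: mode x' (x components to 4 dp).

Mode 2: guard c·x = 3.7170 hit at Δt = 0.8658 (t = 0.8658), x⁻ = (-3.7170) → reset → x⁺ = (-3.5812), jump to mode 1
Mode 1: guard c·x = 4.0987 hit at Δt = 1.5045 (t = 2.3703), x⁻ = (-4.0987) → reset → x⁺ = (-4.3136), jump to mode 0
Mode 0: flow for 0.4896 to horizon, guard not reached → x = (-3.2476)

1 0.8658 2->1
2 2.3703 1->0
final: 0 -3.2476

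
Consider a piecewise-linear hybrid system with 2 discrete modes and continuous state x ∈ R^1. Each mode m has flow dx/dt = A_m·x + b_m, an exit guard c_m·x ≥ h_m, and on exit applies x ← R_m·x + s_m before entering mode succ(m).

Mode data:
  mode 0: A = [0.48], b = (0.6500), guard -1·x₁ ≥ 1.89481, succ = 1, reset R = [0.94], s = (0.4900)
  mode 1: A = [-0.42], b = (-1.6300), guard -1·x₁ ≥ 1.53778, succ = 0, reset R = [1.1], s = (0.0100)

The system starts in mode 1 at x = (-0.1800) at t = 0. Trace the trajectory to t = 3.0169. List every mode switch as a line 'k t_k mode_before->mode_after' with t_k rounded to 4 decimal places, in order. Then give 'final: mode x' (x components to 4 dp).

Mode 1: guard c·x = 1.5378 hit at Δt = 1.0883 (t = 1.0883), x⁻ = (-1.5378) → reset → x⁺ = (-1.6816), jump to mode 0
Mode 0: guard c·x = 1.8948 hit at Δt = 1.0450 (t = 2.1333), x⁻ = (-1.8948) → reset → x⁺ = (-1.2911), jump to mode 1
Mode 1: guard c·x = 1.5378 hit at Δt = 0.2383 (t = 2.3716), x⁻ = (-1.5378) → reset → x⁺ = (-1.6816), jump to mode 0
Mode 0: flow for 0.6453 to horizon, guard not reached → x = (-1.8004)

1 1.0883 1->0
2 2.1333 0->1
3 2.3716 1->0
final: 0 -1.8004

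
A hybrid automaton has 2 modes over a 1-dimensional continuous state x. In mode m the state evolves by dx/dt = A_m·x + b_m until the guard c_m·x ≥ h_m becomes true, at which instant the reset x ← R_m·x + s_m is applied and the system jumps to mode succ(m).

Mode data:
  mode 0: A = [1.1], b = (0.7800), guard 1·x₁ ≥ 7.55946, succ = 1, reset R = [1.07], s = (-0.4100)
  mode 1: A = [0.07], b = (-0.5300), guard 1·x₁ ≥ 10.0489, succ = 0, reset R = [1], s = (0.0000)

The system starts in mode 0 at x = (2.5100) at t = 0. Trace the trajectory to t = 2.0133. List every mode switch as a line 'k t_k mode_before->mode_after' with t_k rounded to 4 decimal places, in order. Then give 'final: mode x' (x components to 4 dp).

1 0.8576 0->1
final: 1 7.6877

Mode 0: guard c·x = 7.5595 hit at Δt = 0.8576 (t = 0.8576), x⁻ = (7.5595) → reset → x⁺ = (7.6786), jump to mode 1
Mode 1: flow for 1.1557 to horizon, guard not reached → x = (7.6877)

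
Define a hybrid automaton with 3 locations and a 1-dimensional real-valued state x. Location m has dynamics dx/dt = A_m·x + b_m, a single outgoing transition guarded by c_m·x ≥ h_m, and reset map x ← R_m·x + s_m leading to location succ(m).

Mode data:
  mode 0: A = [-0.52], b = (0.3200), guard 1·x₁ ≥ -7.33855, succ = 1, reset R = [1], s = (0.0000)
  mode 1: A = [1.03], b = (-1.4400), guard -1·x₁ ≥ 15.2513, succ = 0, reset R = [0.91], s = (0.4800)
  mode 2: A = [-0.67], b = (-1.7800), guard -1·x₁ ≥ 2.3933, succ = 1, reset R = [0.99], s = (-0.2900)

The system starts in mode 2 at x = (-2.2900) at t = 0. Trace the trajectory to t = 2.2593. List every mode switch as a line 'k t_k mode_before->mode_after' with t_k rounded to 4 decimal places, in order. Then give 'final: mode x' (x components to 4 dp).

Mode 2: guard c·x = 2.3933 hit at Δt = 0.4938 (t = 0.4938), x⁻ = (-2.3933) → reset → x⁺ = (-2.6594), jump to mode 1
Mode 1: guard c·x = 15.2513 hit at Δt = 1.3707 (t = 1.8645), x⁻ = (-15.2513) → reset → x⁺ = (-13.3987), jump to mode 0
Mode 0: flow for 0.3948 to horizon, guard not reached → x = (-10.7978)

1 0.4938 2->1
2 1.8645 1->0
final: 0 -10.7978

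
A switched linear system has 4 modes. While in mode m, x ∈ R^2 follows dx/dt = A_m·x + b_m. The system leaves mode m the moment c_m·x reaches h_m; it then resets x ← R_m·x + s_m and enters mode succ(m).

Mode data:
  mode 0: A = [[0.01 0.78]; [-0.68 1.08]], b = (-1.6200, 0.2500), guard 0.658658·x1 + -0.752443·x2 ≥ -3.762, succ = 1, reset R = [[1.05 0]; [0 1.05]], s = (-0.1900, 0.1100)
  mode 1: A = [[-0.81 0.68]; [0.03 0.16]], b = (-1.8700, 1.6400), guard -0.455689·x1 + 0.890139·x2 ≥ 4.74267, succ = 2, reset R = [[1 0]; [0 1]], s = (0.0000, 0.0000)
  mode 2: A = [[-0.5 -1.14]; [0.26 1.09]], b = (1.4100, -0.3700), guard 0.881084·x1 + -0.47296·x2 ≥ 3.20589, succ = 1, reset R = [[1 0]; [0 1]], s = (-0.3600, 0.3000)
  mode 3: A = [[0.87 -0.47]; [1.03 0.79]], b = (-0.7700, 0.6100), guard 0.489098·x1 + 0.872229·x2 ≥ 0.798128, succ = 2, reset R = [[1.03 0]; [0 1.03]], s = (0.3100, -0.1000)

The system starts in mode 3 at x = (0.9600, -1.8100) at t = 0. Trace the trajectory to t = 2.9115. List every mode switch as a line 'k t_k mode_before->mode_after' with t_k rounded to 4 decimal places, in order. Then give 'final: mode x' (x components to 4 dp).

Mode 3: guard c·x = 0.7981 hit at Δt = 1.1338 (t = 1.1338), x⁻ = (2.4211, -0.4426) → reset → x⁺ = (2.8037, -0.5558), jump to mode 2
Mode 2: guard c·x = 3.2059 hit at Δt = 0.6735 (t = 1.8073), x⁻ = (3.2347, -0.7525) → reset → x⁺ = (2.8747, -0.4525), jump to mode 1
Mode 1: flow for 1.1042 to horizon, guard not reached → x = (0.1271, 1.4850)

1 1.1338 3->2
2 1.8073 2->1
final: 1 0.1271 1.4850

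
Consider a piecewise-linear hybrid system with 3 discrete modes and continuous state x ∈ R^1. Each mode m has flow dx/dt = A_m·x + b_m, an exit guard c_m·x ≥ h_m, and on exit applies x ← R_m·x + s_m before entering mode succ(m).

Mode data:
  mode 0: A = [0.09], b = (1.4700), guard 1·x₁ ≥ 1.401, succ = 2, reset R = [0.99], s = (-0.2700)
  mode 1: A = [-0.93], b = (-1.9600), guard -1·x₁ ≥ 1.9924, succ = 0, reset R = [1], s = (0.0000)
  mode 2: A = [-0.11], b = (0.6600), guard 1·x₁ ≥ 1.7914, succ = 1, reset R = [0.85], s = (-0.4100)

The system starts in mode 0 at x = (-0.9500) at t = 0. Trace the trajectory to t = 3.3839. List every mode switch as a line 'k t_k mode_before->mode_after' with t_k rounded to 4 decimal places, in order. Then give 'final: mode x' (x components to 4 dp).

Mode 0: guard c·x = 1.4010 hit at Δt = 1.5802 (t = 1.5802), x⁻ = (1.4010) → reset → x⁺ = (1.1170), jump to mode 2
Mode 2: guard c·x = 1.7914 hit at Δt = 1.3512 (t = 2.9314), x⁻ = (1.7914) → reset → x⁺ = (1.1127), jump to mode 1
Mode 1: flow for 0.4525 to horizon, guard not reached → x = (0.0066)

1 1.5802 0->2
2 2.9314 2->1
final: 1 0.0066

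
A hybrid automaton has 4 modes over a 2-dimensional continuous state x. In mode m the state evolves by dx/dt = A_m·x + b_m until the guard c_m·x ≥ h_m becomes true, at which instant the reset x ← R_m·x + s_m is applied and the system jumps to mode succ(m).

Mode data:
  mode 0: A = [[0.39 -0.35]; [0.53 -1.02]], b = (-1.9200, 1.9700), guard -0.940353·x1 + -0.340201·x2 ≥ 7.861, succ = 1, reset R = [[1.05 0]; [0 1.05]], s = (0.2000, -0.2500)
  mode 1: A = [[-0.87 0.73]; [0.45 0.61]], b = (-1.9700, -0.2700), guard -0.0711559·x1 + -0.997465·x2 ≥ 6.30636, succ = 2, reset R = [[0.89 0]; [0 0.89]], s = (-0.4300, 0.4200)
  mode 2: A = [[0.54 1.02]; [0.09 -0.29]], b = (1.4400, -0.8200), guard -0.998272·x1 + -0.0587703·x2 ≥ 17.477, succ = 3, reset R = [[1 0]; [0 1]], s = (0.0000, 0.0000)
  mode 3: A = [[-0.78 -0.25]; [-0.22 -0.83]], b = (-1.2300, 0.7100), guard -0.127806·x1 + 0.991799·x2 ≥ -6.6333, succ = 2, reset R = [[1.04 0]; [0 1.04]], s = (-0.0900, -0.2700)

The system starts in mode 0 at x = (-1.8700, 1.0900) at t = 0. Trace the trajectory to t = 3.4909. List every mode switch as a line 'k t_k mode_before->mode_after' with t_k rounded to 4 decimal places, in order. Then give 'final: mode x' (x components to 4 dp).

1 1.5931 0->1
2 2.5202 1->2
final: 2 -15.1811 -5.1092

Mode 0: guard c·x = 7.8610 hit at Δt = 1.5931 (t = 1.5931), x⁻ = (-8.1544, -0.5672) → reset → x⁺ = (-8.3622, -0.8455), jump to mode 1
Mode 1: guard c·x = 6.3064 hit at Δt = 0.9271 (t = 2.5202), x⁻ = (-6.6146, -5.8505) → reset → x⁺ = (-6.3170, -4.7870), jump to mode 2
Mode 2: flow for 0.9707 to horizon, guard not reached → x = (-15.1811, -5.1092)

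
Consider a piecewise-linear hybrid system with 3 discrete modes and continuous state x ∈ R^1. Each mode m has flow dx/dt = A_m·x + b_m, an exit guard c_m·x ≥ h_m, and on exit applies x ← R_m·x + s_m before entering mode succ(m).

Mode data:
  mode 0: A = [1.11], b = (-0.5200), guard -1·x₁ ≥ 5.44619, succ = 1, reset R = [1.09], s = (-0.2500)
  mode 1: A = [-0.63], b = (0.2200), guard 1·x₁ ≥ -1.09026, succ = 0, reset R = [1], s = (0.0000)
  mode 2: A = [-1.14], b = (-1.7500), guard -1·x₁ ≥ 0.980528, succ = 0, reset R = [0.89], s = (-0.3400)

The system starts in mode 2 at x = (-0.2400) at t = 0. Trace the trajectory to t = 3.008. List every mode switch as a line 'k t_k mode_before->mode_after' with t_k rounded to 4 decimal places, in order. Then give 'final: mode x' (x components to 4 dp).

1 0.7440 2->0
2 1.8773 0->1
final: 1 -2.8564

Mode 2: guard c·x = 0.9805 hit at Δt = 0.7440 (t = 0.7440), x⁻ = (-0.9805) → reset → x⁺ = (-1.2127), jump to mode 0
Mode 0: guard c·x = 5.4462 hit at Δt = 1.1333 (t = 1.8773), x⁻ = (-5.4462) → reset → x⁺ = (-6.1863), jump to mode 1
Mode 1: flow for 1.1307 to horizon, guard not reached → x = (-2.8564)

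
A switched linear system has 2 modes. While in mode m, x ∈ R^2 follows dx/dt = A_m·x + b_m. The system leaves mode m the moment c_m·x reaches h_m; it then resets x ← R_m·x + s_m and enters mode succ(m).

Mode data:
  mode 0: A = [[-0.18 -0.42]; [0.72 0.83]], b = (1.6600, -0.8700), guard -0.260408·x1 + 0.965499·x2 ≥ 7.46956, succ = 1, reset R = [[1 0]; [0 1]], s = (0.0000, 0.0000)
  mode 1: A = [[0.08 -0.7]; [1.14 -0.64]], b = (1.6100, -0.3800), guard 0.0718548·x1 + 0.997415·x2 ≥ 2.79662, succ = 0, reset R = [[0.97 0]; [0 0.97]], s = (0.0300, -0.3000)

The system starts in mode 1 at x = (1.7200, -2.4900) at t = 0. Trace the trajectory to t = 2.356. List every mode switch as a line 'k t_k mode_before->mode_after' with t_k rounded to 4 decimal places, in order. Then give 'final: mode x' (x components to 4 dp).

Mode 1: guard c·x = 2.7966 hit at Δt = 1.4157 (t = 1.4157), x⁻ = (4.3586, 2.4899) → reset → x⁺ = (4.2579, 2.1152), jump to mode 0
Mode 0: flow for 0.9403 to horizon, guard not reached → x = (3.3637, 7.5105)

1 1.4157 1->0
final: 0 3.3637 7.5105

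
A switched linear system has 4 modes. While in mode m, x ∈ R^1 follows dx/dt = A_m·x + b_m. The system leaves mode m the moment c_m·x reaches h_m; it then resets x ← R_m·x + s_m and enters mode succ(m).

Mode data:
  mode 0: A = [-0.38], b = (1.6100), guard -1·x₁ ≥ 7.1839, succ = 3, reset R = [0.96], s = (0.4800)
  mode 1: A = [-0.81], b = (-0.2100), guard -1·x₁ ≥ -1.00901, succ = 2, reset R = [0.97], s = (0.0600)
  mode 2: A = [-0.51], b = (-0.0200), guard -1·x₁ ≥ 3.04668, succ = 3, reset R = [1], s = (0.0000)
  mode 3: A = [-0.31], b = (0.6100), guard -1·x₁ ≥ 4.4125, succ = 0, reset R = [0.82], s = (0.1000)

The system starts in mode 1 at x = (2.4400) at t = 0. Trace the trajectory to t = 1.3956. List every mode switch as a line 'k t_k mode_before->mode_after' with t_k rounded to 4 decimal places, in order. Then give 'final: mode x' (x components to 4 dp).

Mode 1: guard c·x = -1.0090 hit at Δt = 0.9325 (t = 0.9325), x⁻ = (1.0090) → reset → x⁺ = (1.0387), jump to mode 2
Mode 2: flow for 0.4631 to horizon, guard not reached → x = (0.8120)

1 0.9325 1->2
final: 2 0.8120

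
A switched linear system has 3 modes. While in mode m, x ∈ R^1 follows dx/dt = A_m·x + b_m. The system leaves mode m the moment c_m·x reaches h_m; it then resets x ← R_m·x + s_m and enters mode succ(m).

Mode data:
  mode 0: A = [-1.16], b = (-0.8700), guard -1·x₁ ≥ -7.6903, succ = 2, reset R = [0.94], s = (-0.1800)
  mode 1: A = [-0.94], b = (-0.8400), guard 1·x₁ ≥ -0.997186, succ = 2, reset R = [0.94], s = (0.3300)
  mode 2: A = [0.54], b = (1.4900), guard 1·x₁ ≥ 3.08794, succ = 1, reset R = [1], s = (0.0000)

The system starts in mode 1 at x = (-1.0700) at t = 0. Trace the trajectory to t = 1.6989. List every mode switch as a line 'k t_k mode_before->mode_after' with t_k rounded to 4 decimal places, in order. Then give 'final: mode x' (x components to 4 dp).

Mode 1: guard c·x = -0.9972 hit at Δt = 0.5664 (t = 0.5664), x⁻ = (-0.9972) → reset → x⁺ = (-0.6074), jump to mode 2
Mode 2: flow for 1.1325 to horizon, guard not reached → x = (1.2073)

1 0.5664 1->2
final: 2 1.2073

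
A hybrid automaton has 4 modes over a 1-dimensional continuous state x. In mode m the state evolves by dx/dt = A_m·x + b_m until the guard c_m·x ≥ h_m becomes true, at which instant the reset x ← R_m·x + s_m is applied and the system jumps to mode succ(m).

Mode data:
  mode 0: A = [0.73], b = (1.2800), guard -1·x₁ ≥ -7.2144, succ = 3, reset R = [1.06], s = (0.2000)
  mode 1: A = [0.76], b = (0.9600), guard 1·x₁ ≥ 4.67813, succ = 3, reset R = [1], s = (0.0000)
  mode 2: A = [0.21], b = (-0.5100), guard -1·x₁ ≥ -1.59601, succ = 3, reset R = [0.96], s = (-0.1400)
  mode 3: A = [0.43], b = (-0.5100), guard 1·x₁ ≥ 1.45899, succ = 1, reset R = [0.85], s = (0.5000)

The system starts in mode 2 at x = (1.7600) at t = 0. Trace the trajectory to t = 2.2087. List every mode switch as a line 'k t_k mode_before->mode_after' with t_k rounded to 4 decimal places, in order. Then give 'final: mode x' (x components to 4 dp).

1 1.0446 2->3
2 1.6976 3->1
final: 1 3.1658

Mode 2: guard c·x = -1.5960 hit at Δt = 1.0446 (t = 1.0446), x⁻ = (1.5960) → reset → x⁺ = (1.3922), jump to mode 3
Mode 3: guard c·x = 1.4590 hit at Δt = 0.6530 (t = 1.6976), x⁻ = (1.4590) → reset → x⁺ = (1.7401), jump to mode 1
Mode 1: flow for 0.5111 to horizon, guard not reached → x = (3.1658)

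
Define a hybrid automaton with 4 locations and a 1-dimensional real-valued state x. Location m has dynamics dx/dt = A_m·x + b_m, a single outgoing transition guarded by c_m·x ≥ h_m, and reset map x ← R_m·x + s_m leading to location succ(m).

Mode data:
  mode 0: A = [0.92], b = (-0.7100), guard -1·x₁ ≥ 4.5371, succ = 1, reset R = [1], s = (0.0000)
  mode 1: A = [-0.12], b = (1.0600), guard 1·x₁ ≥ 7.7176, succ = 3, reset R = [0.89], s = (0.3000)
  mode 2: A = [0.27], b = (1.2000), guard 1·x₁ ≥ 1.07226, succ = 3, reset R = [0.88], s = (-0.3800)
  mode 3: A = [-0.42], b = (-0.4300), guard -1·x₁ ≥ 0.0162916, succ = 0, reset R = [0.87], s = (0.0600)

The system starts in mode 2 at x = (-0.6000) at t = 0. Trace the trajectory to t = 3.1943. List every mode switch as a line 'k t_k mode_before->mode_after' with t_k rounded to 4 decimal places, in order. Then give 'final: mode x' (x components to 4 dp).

Mode 2: guard c·x = 1.0723 hit at Δt = 1.3376 (t = 1.3376), x⁻ = (1.0723) → reset → x⁺ = (0.5636), jump to mode 3
Mode 3: guard c·x = 0.0163 hit at Δt = 1.0824 (t = 2.4200), x⁻ = (-0.0163) → reset → x⁺ = (0.0458), jump to mode 0
Mode 0: flow for 0.7743 to horizon, guard not reached → x = (-0.7083)

1 1.3376 2->3
2 2.4200 3->0
final: 0 -0.7083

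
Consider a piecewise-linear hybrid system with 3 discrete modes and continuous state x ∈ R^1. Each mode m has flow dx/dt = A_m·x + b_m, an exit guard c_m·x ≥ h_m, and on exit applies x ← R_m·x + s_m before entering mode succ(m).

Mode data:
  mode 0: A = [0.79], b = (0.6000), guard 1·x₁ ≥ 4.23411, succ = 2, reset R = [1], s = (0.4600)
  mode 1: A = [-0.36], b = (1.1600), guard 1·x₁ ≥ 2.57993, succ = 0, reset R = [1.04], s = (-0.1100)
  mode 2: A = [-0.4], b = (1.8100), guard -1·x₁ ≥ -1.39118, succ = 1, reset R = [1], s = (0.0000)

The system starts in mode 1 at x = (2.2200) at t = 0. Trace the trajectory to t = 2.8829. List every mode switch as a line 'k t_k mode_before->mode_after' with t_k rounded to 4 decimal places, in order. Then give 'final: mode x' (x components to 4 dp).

Mode 1: guard c·x = 2.5799 hit at Δt = 1.2359 (t = 1.2359), x⁻ = (2.5799) → reset → x⁺ = (2.5731), jump to mode 0
Mode 0: guard c·x = 4.2341 hit at Δt = 0.5119 (t = 1.7478), x⁻ = (4.2341) → reset → x⁺ = (4.6941), jump to mode 2
Mode 2: flow for 1.1351 to horizon, guard not reached → x = (4.6324)

1 1.2359 1->0
2 1.7478 0->2
final: 2 4.6324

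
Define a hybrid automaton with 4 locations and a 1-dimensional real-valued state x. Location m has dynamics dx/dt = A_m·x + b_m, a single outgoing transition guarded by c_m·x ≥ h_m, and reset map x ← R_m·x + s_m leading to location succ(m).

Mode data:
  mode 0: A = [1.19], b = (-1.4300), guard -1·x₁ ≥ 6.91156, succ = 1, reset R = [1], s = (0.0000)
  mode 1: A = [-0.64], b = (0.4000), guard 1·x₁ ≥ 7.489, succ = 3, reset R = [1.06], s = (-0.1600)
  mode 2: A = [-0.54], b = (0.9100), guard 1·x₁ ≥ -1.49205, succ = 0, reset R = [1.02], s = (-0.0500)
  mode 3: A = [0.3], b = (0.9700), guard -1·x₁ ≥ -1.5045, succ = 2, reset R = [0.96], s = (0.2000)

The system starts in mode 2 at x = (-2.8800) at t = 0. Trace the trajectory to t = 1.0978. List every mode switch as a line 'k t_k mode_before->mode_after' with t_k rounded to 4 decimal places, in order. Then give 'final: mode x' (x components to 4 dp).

1 0.6712 2->0
final: 0 -3.4063

Mode 2: guard c·x = -1.4921 hit at Δt = 0.6712 (t = 0.6712), x⁻ = (-1.4921) → reset → x⁺ = (-1.5719), jump to mode 0
Mode 0: flow for 0.4266 to horizon, guard not reached → x = (-3.4063)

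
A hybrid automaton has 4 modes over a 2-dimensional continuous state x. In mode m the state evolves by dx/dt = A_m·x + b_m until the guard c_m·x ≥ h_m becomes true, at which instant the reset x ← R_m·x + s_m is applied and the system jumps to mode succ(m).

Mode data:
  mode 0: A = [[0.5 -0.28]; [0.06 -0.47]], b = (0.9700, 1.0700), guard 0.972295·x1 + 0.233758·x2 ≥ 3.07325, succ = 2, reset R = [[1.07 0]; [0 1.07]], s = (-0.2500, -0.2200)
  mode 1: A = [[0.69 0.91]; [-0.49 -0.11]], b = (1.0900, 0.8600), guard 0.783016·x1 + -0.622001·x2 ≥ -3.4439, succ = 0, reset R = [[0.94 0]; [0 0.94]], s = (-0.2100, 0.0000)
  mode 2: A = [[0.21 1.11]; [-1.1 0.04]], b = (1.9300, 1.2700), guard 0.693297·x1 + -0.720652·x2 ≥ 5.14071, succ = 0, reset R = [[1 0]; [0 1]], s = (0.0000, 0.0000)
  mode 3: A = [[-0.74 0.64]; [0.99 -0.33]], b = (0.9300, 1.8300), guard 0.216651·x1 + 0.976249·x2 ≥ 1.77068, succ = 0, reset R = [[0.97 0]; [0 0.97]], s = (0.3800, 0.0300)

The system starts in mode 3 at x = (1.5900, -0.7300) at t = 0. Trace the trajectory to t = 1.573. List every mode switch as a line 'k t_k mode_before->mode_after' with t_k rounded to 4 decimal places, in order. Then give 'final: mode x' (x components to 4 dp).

1 0.6792 3->0
2 1.1498 0->2
final: 2 4.3426 0.4631

Mode 3: guard c·x = 1.7707 hit at Δt = 0.6792 (t = 0.6792), x⁻ = (1.6257, 1.4530) → reset → x⁺ = (1.9569, 1.4394), jump to mode 0
Mode 0: guard c·x = 3.0732 hit at Δt = 0.4706 (t = 1.1498), x⁻ = (2.7605, 1.6653) → reset → x⁺ = (2.7037, 1.5619), jump to mode 2
Mode 2: flow for 0.4232 to horizon, guard not reached → x = (4.3426, 0.4631)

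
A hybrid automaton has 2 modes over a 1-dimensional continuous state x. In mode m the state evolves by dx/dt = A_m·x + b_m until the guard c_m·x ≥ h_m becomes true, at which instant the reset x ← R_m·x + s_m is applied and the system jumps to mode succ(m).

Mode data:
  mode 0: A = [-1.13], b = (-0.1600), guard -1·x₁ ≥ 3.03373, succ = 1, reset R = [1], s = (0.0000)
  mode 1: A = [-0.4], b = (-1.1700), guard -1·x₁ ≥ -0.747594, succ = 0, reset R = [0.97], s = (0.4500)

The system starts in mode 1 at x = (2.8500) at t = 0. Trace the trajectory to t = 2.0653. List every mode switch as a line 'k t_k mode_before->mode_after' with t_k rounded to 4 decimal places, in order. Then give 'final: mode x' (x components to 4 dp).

1 1.1316 1->0
final: 0 0.3169

Mode 1: guard c·x = -0.7476 hit at Δt = 1.1316 (t = 1.1316), x⁻ = (0.7476) → reset → x⁺ = (1.1752), jump to mode 0
Mode 0: flow for 0.9337 to horizon, guard not reached → x = (0.3169)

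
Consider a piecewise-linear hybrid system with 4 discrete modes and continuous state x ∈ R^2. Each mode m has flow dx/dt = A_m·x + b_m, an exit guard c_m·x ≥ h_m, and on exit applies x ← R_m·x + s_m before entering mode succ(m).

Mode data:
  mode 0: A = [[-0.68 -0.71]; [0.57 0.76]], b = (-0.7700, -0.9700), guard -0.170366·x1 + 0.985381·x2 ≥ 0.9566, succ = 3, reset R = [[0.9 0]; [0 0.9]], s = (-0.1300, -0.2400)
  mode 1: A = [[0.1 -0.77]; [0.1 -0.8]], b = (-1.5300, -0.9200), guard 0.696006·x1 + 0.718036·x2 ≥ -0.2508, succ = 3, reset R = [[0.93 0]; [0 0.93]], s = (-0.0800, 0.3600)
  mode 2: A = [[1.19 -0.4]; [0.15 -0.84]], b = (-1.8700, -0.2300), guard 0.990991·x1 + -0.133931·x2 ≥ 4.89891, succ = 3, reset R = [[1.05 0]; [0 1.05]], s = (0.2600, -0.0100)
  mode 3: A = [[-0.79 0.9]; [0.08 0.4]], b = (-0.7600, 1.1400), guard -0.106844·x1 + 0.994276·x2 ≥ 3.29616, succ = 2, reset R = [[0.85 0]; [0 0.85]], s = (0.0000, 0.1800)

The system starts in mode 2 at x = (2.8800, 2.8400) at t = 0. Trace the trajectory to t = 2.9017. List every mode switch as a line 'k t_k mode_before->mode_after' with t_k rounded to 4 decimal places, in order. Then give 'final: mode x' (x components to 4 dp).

1 1.2869 2->3
2 2.2705 3->2
final: 2 3.8050 2.0995

Mode 2: guard c·x = 4.8989 hit at Δt = 1.2869 (t = 1.2869), x⁻ = (5.1106, 1.2368) → reset → x⁺ = (5.6261, 1.2887), jump to mode 3
Mode 3: guard c·x = 3.2962 hit at Δt = 0.9836 (t = 2.2705), x⁻ = (3.6594, 3.7084) → reset → x⁺ = (3.1105, 3.3321), jump to mode 2
Mode 2: flow for 0.6312 to horizon, guard not reached → x = (3.8050, 2.0995)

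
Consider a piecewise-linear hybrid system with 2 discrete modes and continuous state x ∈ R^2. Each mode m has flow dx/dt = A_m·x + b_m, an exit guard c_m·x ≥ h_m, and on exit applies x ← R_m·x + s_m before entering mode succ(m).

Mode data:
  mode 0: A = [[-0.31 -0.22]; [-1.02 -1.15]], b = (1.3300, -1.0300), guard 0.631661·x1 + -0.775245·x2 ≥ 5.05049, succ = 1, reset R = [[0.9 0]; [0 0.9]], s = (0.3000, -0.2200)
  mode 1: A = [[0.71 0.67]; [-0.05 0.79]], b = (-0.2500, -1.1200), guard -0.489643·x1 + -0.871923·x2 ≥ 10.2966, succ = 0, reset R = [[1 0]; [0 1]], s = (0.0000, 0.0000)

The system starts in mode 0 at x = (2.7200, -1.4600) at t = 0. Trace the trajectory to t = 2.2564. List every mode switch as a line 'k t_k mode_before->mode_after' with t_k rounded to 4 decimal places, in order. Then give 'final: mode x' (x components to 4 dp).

1 1.3033 0->1
final: 1 2.1714 -8.7541

Mode 0: guard c·x = 5.0505 hit at Δt = 1.3033 (t = 1.3033), x⁻ = (3.8527, -3.3755) → reset → x⁺ = (3.7675, -3.2580), jump to mode 1
Mode 1: flow for 0.9531 to horizon, guard not reached → x = (2.1714, -8.7541)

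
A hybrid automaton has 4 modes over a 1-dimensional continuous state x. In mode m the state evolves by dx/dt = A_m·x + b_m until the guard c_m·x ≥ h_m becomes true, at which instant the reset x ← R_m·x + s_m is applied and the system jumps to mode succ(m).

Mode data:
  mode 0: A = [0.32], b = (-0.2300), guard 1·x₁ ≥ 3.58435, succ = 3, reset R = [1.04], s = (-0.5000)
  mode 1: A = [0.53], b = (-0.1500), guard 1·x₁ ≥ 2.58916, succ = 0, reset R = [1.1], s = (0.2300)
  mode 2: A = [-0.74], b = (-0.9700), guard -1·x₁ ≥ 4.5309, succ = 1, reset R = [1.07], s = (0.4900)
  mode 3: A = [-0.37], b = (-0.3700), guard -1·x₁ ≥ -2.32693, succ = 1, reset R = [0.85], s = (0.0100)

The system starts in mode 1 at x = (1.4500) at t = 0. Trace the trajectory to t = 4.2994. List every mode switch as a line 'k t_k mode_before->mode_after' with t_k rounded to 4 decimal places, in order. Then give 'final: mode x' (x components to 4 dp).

1 1.2852 1->0
2 1.8927 0->3
3 2.5403 3->1
4 3.1103 1->0
5 3.7178 0->3
final: 3 2.4092

Mode 1: guard c·x = 2.5892 hit at Δt = 1.2852 (t = 1.2852), x⁻ = (2.5892) → reset → x⁺ = (3.0781), jump to mode 0
Mode 0: guard c·x = 3.5844 hit at Δt = 0.6075 (t = 1.8927), x⁻ = (3.5843) → reset → x⁺ = (3.2277), jump to mode 3
Mode 3: guard c·x = -2.3269 hit at Δt = 0.6476 (t = 2.5403), x⁻ = (2.3269) → reset → x⁺ = (1.9879), jump to mode 1
Mode 1: guard c·x = 2.5892 hit at Δt = 0.5700 (t = 3.1103), x⁻ = (2.5892) → reset → x⁺ = (3.0781), jump to mode 0
Mode 0: guard c·x = 3.5844 hit at Δt = 0.6075 (t = 3.7178), x⁻ = (3.5843) → reset → x⁺ = (3.2277), jump to mode 3
Mode 3: flow for 0.5816 to horizon, guard not reached → x = (2.4092)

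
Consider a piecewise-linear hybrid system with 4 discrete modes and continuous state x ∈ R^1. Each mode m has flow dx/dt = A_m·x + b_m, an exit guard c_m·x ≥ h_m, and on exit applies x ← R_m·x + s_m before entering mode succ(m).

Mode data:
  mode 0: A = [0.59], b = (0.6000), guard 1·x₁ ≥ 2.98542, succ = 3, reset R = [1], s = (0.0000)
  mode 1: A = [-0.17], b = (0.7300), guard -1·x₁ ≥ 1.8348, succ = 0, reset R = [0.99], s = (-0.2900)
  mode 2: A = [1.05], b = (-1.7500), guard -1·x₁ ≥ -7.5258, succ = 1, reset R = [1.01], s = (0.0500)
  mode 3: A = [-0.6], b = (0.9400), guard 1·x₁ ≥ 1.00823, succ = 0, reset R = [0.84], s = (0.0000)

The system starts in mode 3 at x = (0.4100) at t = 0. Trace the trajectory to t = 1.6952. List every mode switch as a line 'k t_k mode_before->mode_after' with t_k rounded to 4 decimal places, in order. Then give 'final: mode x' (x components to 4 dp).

1 1.2136 3->0
final: 0 1.4594

Mode 3: guard c·x = 1.0082 hit at Δt = 1.2136 (t = 1.2136), x⁻ = (1.0082) → reset → x⁺ = (0.8469), jump to mode 0
Mode 0: flow for 0.4816 to horizon, guard not reached → x = (1.4594)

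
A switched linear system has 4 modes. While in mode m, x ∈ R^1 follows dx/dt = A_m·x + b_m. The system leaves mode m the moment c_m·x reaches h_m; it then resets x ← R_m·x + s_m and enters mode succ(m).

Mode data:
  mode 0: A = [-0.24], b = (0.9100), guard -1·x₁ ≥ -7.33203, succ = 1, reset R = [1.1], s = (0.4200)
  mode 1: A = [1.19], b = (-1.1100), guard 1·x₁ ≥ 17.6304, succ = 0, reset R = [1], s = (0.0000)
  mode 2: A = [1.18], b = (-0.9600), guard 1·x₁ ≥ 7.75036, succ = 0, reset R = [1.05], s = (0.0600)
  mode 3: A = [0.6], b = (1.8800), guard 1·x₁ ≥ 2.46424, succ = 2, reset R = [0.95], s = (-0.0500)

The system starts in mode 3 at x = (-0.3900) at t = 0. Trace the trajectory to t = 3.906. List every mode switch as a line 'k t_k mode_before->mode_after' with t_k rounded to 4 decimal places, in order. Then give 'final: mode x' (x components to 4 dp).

1 1.1886 3->2
2 2.4992 2->0
3 3.4108 0->1
final: 1 14.5475

Mode 3: guard c·x = 2.4642 hit at Δt = 1.1886 (t = 1.1886), x⁻ = (2.4642) → reset → x⁺ = (2.2910), jump to mode 2
Mode 2: guard c·x = 7.7504 hit at Δt = 1.3106 (t = 2.4992), x⁻ = (7.7504) → reset → x⁺ = (8.1979), jump to mode 0
Mode 0: guard c·x = -7.3320 hit at Δt = 0.9116 (t = 3.4108), x⁻ = (7.3320) → reset → x⁺ = (8.4852), jump to mode 1
Mode 1: flow for 0.4952 to horizon, guard not reached → x = (14.5475)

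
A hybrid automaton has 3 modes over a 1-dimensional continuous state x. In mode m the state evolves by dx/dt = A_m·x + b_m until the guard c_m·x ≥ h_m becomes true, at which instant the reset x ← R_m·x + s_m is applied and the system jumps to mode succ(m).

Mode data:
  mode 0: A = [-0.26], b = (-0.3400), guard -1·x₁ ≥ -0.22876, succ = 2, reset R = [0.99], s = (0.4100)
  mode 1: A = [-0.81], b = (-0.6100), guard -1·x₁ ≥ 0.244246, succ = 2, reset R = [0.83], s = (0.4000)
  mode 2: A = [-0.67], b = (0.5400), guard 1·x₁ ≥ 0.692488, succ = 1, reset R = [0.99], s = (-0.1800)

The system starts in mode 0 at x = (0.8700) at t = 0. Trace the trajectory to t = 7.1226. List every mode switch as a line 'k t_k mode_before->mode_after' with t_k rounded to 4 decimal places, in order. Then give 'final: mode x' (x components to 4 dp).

Mode 0: guard c·x = -0.2288 hit at Δt = 1.3415 (t = 1.3415), x⁻ = (0.2288) → reset → x⁺ = (0.6365), jump to mode 2
Mode 2: guard c·x = 0.6925 hit at Δt = 0.5988 (t = 1.9403), x⁻ = (0.6925) → reset → x⁺ = (0.5056), jump to mode 1
Mode 1: guard c·x = 0.2442 hit at Δt = 1.1181 (t = 3.0584), x⁻ = (-0.2442) → reset → x⁺ = (0.1973), jump to mode 2
Mode 2: guard c·x = 0.6925 hit at Δt = 2.5070 (t = 5.5654), x⁻ = (0.6925) → reset → x⁺ = (0.5056), jump to mode 1
Mode 1: guard c·x = 0.2442 hit at Δt = 1.1181 (t = 6.6835), x⁻ = (-0.2442) → reset → x⁺ = (0.1973), jump to mode 2
Mode 2: flow for 0.4391 to horizon, guard not reached → x = (0.3524)

1 1.3415 0->2
2 1.9403 2->1
3 3.0584 1->2
4 5.5654 2->1
5 6.6835 1->2
final: 2 0.3524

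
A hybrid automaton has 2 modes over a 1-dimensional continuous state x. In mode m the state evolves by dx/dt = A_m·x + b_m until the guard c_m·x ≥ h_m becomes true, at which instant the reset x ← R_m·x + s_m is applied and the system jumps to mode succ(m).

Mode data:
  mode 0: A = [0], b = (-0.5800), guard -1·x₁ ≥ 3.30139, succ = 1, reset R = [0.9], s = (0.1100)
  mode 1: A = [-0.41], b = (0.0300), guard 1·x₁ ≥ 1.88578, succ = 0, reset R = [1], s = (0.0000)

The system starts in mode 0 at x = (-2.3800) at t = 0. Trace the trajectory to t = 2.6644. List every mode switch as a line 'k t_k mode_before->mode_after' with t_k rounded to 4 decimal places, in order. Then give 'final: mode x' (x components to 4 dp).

Mode 0: guard c·x = 3.3014 hit at Δt = 1.5886 (t = 1.5886), x⁻ = (-3.3014) → reset → x⁺ = (-2.8613), jump to mode 1
Mode 1: flow for 1.0758 to horizon, guard not reached → x = (-1.8147)

1 1.5886 0->1
final: 1 -1.8147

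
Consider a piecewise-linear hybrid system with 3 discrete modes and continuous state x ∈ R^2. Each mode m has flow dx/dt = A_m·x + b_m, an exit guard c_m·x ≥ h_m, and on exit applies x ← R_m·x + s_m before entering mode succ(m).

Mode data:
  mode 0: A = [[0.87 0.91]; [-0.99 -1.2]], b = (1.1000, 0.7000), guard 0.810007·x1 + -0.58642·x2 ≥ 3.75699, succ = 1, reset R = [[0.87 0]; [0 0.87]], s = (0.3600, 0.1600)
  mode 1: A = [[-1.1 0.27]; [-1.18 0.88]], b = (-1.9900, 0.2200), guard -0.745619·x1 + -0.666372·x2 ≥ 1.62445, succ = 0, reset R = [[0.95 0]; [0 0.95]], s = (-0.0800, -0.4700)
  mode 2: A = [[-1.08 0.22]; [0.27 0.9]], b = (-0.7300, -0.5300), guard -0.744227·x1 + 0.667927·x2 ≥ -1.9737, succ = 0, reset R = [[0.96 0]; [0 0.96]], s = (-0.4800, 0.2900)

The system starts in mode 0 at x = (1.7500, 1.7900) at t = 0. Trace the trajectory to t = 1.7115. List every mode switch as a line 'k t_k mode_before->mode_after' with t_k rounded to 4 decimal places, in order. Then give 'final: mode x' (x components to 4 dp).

1 0.6048 0->1
2 1.3915 1->0
final: 0 0.0009 -2.1038

Mode 0: guard c·x = 3.7570 hit at Δt = 0.6048 (t = 0.6048), x⁻ = (4.4811, -0.2171) → reset → x⁺ = (4.2585, -0.0289), jump to mode 1
Mode 1: guard c·x = 1.6244 hit at Δt = 0.7867 (t = 1.3915), x⁻ = (0.4843, -2.9797) → reset → x⁺ = (0.3801, -3.3007), jump to mode 0
Mode 0: flow for 0.3200 to horizon, guard not reached → x = (0.0009, -2.1038)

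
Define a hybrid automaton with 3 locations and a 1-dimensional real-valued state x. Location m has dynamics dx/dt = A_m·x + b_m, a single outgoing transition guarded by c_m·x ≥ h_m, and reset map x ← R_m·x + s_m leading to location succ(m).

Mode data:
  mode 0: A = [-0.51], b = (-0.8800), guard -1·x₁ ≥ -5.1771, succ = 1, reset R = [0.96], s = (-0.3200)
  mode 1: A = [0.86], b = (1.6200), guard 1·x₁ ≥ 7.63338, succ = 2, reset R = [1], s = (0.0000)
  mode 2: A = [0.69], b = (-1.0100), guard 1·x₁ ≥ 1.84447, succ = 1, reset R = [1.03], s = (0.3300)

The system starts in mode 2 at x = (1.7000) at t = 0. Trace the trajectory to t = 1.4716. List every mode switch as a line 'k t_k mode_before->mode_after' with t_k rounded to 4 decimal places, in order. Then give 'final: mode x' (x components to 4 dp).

1 0.6916 2->1
final: 1 6.1615

Mode 2: guard c·x = 1.8445 hit at Δt = 0.6916 (t = 0.6916), x⁻ = (1.8445) → reset → x⁺ = (2.2298), jump to mode 1
Mode 1: flow for 0.7800 to horizon, guard not reached → x = (6.1615)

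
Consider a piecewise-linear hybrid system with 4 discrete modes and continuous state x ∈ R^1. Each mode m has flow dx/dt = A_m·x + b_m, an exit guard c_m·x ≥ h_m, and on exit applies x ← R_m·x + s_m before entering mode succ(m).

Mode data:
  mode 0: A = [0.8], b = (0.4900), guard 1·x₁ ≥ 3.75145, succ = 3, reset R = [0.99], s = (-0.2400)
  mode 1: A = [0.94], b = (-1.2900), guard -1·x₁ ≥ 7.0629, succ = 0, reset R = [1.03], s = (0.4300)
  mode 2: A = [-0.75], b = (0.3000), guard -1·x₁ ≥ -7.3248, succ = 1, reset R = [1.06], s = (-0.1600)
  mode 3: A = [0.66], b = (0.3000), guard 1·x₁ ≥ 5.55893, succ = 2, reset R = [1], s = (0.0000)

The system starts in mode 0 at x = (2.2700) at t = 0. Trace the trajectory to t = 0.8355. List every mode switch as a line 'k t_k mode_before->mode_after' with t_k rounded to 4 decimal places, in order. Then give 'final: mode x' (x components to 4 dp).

Mode 0: guard c·x = 3.7515 hit at Δt = 0.5184 (t = 0.5184), x⁻ = (3.7514) → reset → x⁺ = (3.4739), jump to mode 3
Mode 3: flow for 0.3171 to horizon, guard not reached → x = (4.3885)

1 0.5184 0->3
final: 3 4.3885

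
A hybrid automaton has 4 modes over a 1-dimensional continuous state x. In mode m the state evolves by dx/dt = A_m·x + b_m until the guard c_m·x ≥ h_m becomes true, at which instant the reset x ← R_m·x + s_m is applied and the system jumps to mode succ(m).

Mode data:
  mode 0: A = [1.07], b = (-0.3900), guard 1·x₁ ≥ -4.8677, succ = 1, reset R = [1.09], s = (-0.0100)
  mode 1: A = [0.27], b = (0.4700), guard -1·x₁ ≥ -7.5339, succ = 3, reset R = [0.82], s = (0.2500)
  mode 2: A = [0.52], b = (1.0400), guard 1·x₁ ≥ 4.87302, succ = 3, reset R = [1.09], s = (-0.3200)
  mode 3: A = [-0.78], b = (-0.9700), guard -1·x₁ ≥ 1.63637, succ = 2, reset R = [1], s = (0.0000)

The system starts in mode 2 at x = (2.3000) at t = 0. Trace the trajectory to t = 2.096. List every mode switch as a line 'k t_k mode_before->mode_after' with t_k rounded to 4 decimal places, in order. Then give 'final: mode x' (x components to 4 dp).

1 0.9019 2->3
final: 3 1.2131

Mode 2: guard c·x = 4.8730 hit at Δt = 0.9019 (t = 0.9019), x⁻ = (4.8730) → reset → x⁺ = (4.9916), jump to mode 3
Mode 3: flow for 1.1941 to horizon, guard not reached → x = (1.2131)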